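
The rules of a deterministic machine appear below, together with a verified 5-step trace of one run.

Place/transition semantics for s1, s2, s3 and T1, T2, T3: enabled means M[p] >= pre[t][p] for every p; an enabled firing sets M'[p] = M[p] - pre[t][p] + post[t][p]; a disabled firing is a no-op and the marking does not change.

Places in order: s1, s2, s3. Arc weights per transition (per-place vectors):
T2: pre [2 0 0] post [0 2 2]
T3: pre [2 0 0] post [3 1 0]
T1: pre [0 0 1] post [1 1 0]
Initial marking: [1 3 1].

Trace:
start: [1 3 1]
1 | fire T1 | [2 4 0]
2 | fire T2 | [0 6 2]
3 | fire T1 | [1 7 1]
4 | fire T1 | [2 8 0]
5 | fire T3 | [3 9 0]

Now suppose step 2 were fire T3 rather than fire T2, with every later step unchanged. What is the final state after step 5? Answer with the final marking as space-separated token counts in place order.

(re-executing from step 2 with the substitution; state before step 2: [2 4 0])
2 | fire T3 | [3 5 0]
3 | fire T1 | [3 5 0]
4 | fire T1 | [3 5 0]
5 | fire T3 | [4 6 0]

4 6 0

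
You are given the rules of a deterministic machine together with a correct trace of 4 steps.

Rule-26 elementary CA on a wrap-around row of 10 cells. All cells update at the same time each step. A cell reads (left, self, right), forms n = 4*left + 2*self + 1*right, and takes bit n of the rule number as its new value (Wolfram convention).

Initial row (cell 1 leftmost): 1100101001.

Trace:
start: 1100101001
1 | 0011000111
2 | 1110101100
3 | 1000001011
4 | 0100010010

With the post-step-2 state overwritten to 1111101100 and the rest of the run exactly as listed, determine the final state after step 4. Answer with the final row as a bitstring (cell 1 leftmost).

state after step 2 := 1111101100
3 | 1000001011
4 | 0100010010

0100010010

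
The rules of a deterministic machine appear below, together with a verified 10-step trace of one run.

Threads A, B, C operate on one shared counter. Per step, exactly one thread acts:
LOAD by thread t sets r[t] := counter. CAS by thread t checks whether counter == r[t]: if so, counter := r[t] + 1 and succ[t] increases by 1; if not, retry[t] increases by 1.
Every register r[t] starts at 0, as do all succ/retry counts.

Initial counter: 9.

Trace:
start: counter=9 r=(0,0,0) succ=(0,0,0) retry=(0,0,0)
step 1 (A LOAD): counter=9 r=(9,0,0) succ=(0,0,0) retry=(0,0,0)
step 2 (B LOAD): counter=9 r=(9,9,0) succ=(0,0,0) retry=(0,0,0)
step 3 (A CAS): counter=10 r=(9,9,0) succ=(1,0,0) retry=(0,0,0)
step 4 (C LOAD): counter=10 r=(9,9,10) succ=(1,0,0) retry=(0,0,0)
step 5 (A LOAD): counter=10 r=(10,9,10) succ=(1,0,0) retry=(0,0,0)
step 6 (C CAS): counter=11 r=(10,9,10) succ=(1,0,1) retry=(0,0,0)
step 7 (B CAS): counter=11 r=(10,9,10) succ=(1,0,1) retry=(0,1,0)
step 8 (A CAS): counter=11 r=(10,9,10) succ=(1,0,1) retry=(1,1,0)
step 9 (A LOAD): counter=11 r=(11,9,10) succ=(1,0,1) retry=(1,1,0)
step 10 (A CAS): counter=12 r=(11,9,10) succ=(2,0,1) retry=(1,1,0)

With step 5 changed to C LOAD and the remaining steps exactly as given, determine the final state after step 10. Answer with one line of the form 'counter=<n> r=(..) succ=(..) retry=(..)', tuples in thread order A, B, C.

counter=12 r=(11,9,10) succ=(2,0,1) retry=(1,1,0)

(re-executing from step 5 with the substitution; state before step 5: counter=10 r=(9,9,10) succ=(1,0,0) retry=(0,0,0))
step 5 (C LOAD): counter=10 r=(9,9,10) succ=(1,0,0) retry=(0,0,0)
step 6 (C CAS): counter=11 r=(9,9,10) succ=(1,0,1) retry=(0,0,0)
step 7 (B CAS): counter=11 r=(9,9,10) succ=(1,0,1) retry=(0,1,0)
step 8 (A CAS): counter=11 r=(9,9,10) succ=(1,0,1) retry=(1,1,0)
step 9 (A LOAD): counter=11 r=(11,9,10) succ=(1,0,1) retry=(1,1,0)
step 10 (A CAS): counter=12 r=(11,9,10) succ=(2,0,1) retry=(1,1,0)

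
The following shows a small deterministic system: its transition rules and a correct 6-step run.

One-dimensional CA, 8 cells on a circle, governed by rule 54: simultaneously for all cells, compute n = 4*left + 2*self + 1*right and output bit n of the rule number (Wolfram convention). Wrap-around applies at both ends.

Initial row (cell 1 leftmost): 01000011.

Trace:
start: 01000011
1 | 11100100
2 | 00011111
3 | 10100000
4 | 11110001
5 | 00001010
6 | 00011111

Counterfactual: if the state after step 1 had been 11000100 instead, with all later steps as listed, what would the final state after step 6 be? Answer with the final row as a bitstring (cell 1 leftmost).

state after step 1 := 11000100
2 | 00101111
3 | 11110000
4 | 00001001
5 | 10011111
6 | 01100000

01100000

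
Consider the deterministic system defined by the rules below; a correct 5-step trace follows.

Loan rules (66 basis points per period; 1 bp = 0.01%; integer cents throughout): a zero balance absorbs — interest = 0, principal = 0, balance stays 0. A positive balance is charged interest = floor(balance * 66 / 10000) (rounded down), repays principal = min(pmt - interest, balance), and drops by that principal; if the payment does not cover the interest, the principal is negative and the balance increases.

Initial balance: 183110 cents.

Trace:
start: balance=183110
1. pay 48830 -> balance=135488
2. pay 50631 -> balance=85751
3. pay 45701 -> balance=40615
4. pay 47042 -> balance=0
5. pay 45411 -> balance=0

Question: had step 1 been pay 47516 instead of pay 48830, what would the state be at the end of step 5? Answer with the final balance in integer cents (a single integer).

(re-executing from step 1 with the substitution; state before step 1: balance=183110)
1. pay 47516 -> balance=136802
2. pay 50631 -> balance=87073
3. pay 45701 -> balance=41946
4. pay 47042 -> balance=0
5. pay 45411 -> balance=0

0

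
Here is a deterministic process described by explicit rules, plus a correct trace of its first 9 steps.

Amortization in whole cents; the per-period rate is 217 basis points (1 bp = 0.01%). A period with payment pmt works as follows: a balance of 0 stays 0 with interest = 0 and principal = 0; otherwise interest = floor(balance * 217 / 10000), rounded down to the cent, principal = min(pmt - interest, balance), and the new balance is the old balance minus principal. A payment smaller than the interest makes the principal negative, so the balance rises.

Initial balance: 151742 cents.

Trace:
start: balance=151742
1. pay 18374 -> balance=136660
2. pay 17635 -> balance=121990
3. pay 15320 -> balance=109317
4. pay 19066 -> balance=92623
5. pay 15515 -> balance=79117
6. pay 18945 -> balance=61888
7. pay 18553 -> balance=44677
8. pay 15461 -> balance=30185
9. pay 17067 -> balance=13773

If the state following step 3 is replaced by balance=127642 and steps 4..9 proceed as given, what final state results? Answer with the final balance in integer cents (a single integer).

34617

state after step 3 := balance=127642
4. pay 19066 -> balance=111345
5. pay 15515 -> balance=98246
6. pay 18945 -> balance=81432
7. pay 18553 -> balance=64646
8. pay 15461 -> balance=50587
9. pay 17067 -> balance=34617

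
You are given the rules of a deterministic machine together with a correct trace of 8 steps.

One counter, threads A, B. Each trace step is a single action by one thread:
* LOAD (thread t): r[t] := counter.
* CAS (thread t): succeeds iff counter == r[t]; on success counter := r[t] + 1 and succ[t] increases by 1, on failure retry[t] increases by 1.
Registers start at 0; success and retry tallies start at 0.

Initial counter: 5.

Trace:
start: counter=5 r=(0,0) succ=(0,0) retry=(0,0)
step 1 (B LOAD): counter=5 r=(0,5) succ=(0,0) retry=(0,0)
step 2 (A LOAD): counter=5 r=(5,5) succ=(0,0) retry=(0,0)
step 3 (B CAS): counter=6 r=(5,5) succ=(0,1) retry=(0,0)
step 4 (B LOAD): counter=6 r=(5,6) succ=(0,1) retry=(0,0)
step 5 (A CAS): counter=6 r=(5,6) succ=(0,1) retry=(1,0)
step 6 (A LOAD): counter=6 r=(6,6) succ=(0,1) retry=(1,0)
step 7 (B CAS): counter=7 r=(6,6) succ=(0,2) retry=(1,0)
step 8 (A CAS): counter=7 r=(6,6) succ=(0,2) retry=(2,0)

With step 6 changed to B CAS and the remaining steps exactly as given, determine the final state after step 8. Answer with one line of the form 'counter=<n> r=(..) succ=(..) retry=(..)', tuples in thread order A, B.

counter=7 r=(5,6) succ=(0,2) retry=(2,1)

(re-executing from step 6 with the substitution; state before step 6: counter=6 r=(5,6) succ=(0,1) retry=(1,0))
step 6 (B CAS): counter=7 r=(5,6) succ=(0,2) retry=(1,0)
step 7 (B CAS): counter=7 r=(5,6) succ=(0,2) retry=(1,1)
step 8 (A CAS): counter=7 r=(5,6) succ=(0,2) retry=(2,1)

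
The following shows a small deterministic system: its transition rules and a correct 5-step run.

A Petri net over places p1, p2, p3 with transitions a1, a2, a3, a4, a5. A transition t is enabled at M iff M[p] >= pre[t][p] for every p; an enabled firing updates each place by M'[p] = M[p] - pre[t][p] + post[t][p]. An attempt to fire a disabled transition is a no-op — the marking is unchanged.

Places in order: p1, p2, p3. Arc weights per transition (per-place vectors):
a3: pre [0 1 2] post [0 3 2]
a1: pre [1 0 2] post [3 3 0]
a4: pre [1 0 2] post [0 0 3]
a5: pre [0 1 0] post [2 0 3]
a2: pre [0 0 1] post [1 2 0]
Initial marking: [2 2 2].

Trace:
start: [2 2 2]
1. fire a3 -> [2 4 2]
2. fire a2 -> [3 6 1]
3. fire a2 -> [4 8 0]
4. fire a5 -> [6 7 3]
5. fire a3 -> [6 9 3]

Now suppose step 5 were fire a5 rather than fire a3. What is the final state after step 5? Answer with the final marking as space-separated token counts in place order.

(re-executing from step 5 with the substitution; state before step 5: [6 7 3])
5. fire a5 -> [8 6 6]

8 6 6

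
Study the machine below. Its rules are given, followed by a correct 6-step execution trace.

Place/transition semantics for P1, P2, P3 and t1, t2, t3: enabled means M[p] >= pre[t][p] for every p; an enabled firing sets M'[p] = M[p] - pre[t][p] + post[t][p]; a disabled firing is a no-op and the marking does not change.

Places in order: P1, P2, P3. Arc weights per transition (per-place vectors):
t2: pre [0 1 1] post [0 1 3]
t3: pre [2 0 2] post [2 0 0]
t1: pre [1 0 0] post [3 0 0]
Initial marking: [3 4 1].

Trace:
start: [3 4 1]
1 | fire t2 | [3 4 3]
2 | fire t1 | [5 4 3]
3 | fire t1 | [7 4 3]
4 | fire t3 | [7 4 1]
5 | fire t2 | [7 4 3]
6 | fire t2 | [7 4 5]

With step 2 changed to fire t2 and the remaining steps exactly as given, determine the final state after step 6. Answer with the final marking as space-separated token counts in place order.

5 4 7

(re-executing from step 2 with the substitution; state before step 2: [3 4 3])
2 | fire t2 | [3 4 5]
3 | fire t1 | [5 4 5]
4 | fire t3 | [5 4 3]
5 | fire t2 | [5 4 5]
6 | fire t2 | [5 4 7]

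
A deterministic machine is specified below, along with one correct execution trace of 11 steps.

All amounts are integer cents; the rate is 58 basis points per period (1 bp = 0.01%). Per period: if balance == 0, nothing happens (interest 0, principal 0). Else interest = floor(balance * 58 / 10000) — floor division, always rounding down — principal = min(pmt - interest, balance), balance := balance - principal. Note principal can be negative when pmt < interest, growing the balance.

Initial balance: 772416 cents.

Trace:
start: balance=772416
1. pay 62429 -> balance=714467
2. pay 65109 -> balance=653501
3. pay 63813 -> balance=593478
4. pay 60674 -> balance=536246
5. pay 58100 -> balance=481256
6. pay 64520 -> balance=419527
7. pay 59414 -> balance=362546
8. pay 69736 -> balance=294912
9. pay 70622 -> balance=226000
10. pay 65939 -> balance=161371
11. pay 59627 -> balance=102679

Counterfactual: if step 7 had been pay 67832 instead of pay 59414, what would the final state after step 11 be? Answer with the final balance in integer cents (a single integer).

94065

(re-executing from step 7 with the substitution; state before step 7: balance=419527)
7. pay 67832 -> balance=354128
8. pay 69736 -> balance=286445
9. pay 70622 -> balance=217484
10. pay 65939 -> balance=152806
11. pay 59627 -> balance=94065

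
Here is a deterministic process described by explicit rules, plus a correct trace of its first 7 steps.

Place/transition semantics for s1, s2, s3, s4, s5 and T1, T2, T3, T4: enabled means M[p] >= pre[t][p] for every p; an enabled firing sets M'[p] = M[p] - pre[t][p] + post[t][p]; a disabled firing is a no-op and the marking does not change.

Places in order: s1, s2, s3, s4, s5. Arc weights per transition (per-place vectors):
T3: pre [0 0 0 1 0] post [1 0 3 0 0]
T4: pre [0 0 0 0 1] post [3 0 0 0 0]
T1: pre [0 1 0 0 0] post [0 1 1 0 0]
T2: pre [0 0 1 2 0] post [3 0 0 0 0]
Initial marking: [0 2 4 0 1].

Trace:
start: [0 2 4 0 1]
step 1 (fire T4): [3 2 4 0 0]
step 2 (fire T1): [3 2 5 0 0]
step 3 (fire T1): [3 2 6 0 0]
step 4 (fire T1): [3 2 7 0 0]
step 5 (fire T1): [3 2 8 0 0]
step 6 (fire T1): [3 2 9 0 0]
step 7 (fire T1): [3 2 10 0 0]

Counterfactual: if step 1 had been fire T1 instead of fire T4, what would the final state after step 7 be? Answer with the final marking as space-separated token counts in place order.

0 2 11 0 1

(re-executing from step 1 with the substitution; state before step 1: [0 2 4 0 1])
step 1 (fire T1): [0 2 5 0 1]
step 2 (fire T1): [0 2 6 0 1]
step 3 (fire T1): [0 2 7 0 1]
step 4 (fire T1): [0 2 8 0 1]
step 5 (fire T1): [0 2 9 0 1]
step 6 (fire T1): [0 2 10 0 1]
step 7 (fire T1): [0 2 11 0 1]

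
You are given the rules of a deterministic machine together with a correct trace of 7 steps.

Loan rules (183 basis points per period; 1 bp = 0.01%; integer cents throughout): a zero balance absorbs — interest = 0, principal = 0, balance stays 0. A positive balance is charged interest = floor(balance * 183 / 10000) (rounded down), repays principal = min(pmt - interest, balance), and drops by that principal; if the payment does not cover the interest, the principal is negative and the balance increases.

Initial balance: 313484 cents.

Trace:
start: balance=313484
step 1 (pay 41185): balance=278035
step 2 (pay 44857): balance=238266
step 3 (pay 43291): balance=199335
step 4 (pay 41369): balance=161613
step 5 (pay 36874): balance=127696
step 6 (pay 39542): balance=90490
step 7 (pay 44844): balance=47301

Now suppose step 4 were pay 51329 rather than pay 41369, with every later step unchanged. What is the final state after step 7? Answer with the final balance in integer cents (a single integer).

36785

(re-executing from step 4 with the substitution; state before step 4: balance=199335)
step 4 (pay 51329): balance=151653
step 5 (pay 36874): balance=117554
step 6 (pay 39542): balance=80163
step 7 (pay 44844): balance=36785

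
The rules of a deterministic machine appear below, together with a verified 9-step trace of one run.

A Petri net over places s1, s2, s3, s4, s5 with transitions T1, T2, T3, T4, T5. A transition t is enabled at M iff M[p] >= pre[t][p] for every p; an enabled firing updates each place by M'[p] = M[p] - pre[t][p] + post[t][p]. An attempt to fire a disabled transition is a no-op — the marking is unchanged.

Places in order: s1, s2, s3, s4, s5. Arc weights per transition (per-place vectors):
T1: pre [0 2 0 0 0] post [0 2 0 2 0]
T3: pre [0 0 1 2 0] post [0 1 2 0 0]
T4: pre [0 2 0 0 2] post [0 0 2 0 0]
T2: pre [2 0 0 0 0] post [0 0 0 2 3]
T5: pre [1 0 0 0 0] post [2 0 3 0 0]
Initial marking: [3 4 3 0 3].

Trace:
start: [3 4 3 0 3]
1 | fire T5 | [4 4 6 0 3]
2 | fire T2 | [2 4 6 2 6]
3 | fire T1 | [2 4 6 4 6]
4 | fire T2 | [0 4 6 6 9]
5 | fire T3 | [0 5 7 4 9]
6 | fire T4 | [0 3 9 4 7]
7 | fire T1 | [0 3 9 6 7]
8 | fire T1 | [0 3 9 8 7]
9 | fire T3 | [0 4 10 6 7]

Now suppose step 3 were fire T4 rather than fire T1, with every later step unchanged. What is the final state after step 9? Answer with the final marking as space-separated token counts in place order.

0 2 12 0 5

(re-executing from step 3 with the substitution; state before step 3: [2 4 6 2 6])
3 | fire T4 | [2 2 8 2 4]
4 | fire T2 | [0 2 8 4 7]
5 | fire T3 | [0 3 9 2 7]
6 | fire T4 | [0 1 11 2 5]
7 | fire T1 | [0 1 11 2 5]
8 | fire T1 | [0 1 11 2 5]
9 | fire T3 | [0 2 12 0 5]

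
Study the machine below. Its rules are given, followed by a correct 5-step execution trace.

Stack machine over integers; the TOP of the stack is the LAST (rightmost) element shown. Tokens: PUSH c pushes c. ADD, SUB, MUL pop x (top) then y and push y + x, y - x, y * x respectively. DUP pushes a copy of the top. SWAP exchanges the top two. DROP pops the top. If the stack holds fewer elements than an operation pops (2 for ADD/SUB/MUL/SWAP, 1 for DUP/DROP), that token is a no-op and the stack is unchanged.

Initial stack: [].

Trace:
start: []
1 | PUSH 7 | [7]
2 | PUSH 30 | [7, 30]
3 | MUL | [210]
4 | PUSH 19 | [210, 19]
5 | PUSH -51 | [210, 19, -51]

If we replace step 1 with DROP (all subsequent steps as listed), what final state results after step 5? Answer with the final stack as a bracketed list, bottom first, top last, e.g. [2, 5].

[30, 19, -51]

(re-executing from step 1 with the substitution; state before step 1: [])
1 | DROP | []
2 | PUSH 30 | [30]
3 | MUL | [30]
4 | PUSH 19 | [30, 19]
5 | PUSH -51 | [30, 19, -51]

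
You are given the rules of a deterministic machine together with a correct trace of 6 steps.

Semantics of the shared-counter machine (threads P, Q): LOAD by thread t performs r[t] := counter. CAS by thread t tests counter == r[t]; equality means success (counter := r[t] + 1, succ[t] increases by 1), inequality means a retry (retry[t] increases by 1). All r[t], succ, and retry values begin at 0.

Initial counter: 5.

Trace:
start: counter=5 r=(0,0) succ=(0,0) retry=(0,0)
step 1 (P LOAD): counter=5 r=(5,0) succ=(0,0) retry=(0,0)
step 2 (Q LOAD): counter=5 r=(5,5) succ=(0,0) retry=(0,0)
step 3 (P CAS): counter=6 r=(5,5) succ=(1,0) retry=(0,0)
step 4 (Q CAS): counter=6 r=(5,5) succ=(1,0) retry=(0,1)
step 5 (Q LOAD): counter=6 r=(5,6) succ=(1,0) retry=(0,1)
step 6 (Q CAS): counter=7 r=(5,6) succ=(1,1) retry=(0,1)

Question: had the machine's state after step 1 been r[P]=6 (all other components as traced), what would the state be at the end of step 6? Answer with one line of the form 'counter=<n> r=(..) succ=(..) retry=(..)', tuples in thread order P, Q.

state after step 1 := counter=5 r=(6,0) succ=(0,0) retry=(0,0)
step 2 (Q LOAD): counter=5 r=(6,5) succ=(0,0) retry=(0,0)
step 3 (P CAS): counter=5 r=(6,5) succ=(0,0) retry=(1,0)
step 4 (Q CAS): counter=6 r=(6,5) succ=(0,1) retry=(1,0)
step 5 (Q LOAD): counter=6 r=(6,6) succ=(0,1) retry=(1,0)
step 6 (Q CAS): counter=7 r=(6,6) succ=(0,2) retry=(1,0)

counter=7 r=(6,6) succ=(0,2) retry=(1,0)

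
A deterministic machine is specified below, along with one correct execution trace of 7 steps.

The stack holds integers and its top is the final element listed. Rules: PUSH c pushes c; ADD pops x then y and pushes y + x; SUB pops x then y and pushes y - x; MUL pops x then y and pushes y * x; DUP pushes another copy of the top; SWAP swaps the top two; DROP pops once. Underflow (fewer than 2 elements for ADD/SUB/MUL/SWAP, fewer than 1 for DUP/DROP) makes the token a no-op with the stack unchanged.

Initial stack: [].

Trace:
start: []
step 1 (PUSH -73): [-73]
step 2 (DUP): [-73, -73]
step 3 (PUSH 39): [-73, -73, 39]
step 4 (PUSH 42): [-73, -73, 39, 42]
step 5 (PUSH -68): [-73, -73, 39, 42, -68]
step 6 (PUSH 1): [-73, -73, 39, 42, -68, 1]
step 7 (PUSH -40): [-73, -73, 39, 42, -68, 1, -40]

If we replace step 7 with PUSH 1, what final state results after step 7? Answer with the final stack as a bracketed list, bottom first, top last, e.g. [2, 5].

(re-executing from step 7 with the substitution; state before step 7: [-73, -73, 39, 42, -68, 1])
step 7 (PUSH 1): [-73, -73, 39, 42, -68, 1, 1]

[-73, -73, 39, 42, -68, 1, 1]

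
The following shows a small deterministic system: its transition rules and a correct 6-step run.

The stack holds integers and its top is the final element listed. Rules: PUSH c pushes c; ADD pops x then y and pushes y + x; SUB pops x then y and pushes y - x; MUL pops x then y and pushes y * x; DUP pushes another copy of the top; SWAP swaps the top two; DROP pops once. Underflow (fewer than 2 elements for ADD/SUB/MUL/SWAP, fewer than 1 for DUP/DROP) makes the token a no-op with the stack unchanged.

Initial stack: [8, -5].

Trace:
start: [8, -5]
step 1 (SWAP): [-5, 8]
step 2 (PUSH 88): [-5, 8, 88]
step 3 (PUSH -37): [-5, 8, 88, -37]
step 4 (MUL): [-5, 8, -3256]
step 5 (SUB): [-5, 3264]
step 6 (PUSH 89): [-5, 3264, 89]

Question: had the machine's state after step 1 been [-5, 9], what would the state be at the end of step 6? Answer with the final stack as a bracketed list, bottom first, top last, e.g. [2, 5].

[-5, 3265, 89]

state after step 1 := [-5, 9]
step 2 (PUSH 88): [-5, 9, 88]
step 3 (PUSH -37): [-5, 9, 88, -37]
step 4 (MUL): [-5, 9, -3256]
step 5 (SUB): [-5, 3265]
step 6 (PUSH 89): [-5, 3265, 89]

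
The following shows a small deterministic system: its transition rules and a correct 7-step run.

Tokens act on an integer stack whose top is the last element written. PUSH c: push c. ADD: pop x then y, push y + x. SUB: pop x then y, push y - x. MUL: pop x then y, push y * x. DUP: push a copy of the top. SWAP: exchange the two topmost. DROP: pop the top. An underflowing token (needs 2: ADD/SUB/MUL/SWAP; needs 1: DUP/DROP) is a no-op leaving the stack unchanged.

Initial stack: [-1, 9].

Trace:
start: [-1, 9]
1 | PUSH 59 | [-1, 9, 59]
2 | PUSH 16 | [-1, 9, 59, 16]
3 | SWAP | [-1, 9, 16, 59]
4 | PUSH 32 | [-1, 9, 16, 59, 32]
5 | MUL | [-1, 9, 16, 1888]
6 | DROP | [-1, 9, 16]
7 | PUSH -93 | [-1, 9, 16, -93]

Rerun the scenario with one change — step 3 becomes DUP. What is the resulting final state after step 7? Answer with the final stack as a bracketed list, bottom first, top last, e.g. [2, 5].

[-1, 9, 59, 16, -93]

(re-executing from step 3 with the substitution; state before step 3: [-1, 9, 59, 16])
3 | DUP | [-1, 9, 59, 16, 16]
4 | PUSH 32 | [-1, 9, 59, 16, 16, 32]
5 | MUL | [-1, 9, 59, 16, 512]
6 | DROP | [-1, 9, 59, 16]
7 | PUSH -93 | [-1, 9, 59, 16, -93]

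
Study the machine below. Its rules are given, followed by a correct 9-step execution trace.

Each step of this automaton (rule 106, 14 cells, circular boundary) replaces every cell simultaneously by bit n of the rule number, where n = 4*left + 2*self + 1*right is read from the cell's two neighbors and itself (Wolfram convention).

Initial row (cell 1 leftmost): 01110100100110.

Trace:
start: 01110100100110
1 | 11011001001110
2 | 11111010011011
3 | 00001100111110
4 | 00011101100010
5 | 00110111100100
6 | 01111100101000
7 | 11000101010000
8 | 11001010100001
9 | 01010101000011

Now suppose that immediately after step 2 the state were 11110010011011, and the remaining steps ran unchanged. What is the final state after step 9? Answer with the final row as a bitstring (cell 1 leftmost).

00111011100101

state after step 2 := 11110010011011
3 | 00010100111110
4 | 00101001100010
5 | 01010011100100
6 | 10100110101000
7 | 01001111010001
8 | 10011001100010
9 | 00111011100101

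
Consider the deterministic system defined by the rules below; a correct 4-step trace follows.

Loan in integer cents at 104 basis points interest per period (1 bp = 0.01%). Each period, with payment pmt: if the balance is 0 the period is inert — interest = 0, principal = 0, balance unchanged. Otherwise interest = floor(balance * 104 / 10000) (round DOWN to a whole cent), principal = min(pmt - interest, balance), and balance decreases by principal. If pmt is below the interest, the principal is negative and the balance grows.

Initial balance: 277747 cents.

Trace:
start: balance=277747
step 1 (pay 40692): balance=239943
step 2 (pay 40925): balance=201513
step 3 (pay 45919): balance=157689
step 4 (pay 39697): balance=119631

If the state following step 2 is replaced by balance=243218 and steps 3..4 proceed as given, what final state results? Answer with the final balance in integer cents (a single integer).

state after step 2 := balance=243218
step 3 (pay 45919): balance=199828
step 4 (pay 39697): balance=162209

162209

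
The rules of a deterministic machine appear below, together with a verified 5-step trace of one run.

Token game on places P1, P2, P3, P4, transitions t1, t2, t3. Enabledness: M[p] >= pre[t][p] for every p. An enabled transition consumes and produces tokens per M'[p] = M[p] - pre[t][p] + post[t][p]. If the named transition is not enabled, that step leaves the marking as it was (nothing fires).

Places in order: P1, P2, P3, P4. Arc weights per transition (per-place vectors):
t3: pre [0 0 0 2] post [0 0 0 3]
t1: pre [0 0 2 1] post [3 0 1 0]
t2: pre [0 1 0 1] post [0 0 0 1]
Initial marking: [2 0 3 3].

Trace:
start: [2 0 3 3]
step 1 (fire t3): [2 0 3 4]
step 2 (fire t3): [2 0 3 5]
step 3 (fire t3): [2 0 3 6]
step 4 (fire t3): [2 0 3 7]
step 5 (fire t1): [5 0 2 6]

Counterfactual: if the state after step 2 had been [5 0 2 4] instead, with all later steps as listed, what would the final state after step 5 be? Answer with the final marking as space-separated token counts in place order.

state after step 2 := [5 0 2 4]
step 3 (fire t3): [5 0 2 5]
step 4 (fire t3): [5 0 2 6]
step 5 (fire t1): [8 0 1 5]

8 0 1 5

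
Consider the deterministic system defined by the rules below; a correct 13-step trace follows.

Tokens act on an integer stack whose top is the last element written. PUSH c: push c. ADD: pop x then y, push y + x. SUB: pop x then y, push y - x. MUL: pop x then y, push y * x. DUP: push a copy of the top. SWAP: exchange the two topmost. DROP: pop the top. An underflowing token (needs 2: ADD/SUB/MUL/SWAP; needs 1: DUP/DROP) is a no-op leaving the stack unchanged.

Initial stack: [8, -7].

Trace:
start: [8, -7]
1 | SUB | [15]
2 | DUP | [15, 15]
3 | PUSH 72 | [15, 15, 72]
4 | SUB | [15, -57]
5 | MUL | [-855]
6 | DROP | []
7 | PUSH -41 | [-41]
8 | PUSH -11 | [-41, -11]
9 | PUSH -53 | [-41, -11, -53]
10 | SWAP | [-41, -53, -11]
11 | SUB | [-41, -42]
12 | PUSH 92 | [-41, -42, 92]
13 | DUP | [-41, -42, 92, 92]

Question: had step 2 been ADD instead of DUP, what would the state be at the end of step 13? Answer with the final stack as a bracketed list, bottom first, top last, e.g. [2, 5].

[-41, -42, 92, 92]

(re-executing from step 2 with the substitution; state before step 2: [15])
2 | ADD | [15]
3 | PUSH 72 | [15, 72]
4 | SUB | [-57]
5 | MUL | [-57]
6 | DROP | []
7 | PUSH -41 | [-41]
8 | PUSH -11 | [-41, -11]
9 | PUSH -53 | [-41, -11, -53]
10 | SWAP | [-41, -53, -11]
11 | SUB | [-41, -42]
12 | PUSH 92 | [-41, -42, 92]
13 | DUP | [-41, -42, 92, 92]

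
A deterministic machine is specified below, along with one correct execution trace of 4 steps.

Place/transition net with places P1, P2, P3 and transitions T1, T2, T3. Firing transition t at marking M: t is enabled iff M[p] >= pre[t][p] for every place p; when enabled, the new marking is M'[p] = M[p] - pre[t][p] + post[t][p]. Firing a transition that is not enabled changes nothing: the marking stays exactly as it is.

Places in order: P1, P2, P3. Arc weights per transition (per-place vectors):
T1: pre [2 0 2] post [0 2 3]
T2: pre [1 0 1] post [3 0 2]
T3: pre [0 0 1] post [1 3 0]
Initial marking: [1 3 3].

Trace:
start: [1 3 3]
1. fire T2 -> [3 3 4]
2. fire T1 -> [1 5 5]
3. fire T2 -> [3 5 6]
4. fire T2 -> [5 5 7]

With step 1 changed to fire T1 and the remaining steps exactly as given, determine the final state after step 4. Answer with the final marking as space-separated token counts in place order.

5 3 5

(re-executing from step 1 with the substitution; state before step 1: [1 3 3])
1. fire T1 -> [1 3 3]
2. fire T1 -> [1 3 3]
3. fire T2 -> [3 3 4]
4. fire T2 -> [5 3 5]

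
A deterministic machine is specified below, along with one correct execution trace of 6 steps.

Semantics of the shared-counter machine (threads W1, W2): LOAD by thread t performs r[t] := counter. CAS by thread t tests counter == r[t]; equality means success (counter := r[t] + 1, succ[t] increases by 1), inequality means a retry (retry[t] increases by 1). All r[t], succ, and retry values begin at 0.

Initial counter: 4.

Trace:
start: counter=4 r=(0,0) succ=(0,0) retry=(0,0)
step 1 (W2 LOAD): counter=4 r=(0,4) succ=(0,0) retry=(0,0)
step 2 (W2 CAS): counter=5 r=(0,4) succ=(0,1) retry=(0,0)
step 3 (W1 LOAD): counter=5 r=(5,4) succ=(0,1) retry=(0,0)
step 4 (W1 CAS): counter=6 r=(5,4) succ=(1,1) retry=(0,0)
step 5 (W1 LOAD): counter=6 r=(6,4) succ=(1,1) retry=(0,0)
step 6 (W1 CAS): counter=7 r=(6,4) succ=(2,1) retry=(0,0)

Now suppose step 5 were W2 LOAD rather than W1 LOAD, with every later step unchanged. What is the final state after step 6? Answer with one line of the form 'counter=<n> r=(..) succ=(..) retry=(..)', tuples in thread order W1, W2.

counter=6 r=(5,6) succ=(1,1) retry=(1,0)

(re-executing from step 5 with the substitution; state before step 5: counter=6 r=(5,4) succ=(1,1) retry=(0,0))
step 5 (W2 LOAD): counter=6 r=(5,6) succ=(1,1) retry=(0,0)
step 6 (W1 CAS): counter=6 r=(5,6) succ=(1,1) retry=(1,0)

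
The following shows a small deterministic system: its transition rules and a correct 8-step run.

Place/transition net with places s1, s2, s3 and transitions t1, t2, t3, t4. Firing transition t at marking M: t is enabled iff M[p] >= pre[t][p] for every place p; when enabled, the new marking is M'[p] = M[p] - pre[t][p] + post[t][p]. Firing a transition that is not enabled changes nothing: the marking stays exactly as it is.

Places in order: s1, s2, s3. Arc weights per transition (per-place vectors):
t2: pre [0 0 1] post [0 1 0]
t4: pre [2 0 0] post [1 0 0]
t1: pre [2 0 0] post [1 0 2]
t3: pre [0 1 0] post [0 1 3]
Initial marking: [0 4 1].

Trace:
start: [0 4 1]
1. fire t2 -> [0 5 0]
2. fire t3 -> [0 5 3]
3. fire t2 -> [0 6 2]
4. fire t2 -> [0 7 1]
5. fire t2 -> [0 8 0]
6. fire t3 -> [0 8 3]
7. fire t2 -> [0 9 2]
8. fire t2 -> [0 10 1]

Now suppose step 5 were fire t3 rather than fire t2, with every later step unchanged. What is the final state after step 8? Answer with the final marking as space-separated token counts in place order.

0 9 5

(re-executing from step 5 with the substitution; state before step 5: [0 7 1])
5. fire t3 -> [0 7 4]
6. fire t3 -> [0 7 7]
7. fire t2 -> [0 8 6]
8. fire t2 -> [0 9 5]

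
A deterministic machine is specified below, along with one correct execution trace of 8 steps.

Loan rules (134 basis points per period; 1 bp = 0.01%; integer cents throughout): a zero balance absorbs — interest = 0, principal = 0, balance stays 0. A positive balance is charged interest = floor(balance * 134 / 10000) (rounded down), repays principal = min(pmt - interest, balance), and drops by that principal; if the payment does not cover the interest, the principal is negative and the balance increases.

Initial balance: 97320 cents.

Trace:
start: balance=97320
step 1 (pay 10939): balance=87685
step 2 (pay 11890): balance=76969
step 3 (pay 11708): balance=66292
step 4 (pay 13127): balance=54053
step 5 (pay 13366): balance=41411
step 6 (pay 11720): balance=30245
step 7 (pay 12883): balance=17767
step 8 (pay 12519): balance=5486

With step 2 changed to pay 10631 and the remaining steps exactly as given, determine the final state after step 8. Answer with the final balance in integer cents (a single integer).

6850

(re-executing from step 2 with the substitution; state before step 2: balance=87685)
step 2 (pay 10631): balance=78228
step 3 (pay 11708): balance=67568
step 4 (pay 13127): balance=55346
step 5 (pay 13366): balance=42721
step 6 (pay 11720): balance=31573
step 7 (pay 12883): balance=19113
step 8 (pay 12519): balance=6850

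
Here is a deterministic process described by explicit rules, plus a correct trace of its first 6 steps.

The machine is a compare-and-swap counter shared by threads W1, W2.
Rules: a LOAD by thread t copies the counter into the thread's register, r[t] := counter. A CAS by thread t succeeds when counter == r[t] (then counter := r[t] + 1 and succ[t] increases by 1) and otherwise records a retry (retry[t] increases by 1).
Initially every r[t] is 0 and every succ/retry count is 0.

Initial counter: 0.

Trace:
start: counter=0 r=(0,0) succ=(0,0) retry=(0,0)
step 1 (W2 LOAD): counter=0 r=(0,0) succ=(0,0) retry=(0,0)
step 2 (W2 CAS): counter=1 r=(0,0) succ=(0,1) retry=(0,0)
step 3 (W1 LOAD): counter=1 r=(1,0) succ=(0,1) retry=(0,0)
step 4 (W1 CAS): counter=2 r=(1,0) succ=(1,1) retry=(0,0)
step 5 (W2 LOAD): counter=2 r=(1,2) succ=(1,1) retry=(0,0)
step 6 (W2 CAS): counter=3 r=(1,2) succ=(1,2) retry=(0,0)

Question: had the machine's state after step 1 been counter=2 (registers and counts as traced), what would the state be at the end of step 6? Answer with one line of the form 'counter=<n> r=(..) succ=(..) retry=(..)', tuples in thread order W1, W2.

state after step 1 := counter=2 r=(0,0) succ=(0,0) retry=(0,0)
step 2 (W2 CAS): counter=2 r=(0,0) succ=(0,0) retry=(0,1)
step 3 (W1 LOAD): counter=2 r=(2,0) succ=(0,0) retry=(0,1)
step 4 (W1 CAS): counter=3 r=(2,0) succ=(1,0) retry=(0,1)
step 5 (W2 LOAD): counter=3 r=(2,3) succ=(1,0) retry=(0,1)
step 6 (W2 CAS): counter=4 r=(2,3) succ=(1,1) retry=(0,1)

counter=4 r=(2,3) succ=(1,1) retry=(0,1)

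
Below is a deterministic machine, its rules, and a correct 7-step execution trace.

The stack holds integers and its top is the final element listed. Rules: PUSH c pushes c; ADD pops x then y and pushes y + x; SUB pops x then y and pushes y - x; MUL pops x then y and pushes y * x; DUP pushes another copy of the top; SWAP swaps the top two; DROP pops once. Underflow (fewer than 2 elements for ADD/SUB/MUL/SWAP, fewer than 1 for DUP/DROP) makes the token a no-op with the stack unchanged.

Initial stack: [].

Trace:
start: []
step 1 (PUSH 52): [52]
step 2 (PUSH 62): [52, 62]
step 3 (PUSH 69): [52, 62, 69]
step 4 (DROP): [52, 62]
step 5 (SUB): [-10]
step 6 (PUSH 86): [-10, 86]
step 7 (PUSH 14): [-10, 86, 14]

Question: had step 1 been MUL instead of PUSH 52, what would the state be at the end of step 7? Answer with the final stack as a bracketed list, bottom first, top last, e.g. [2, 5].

(re-executing from step 1 with the substitution; state before step 1: [])
step 1 (MUL): []
step 2 (PUSH 62): [62]
step 3 (PUSH 69): [62, 69]
step 4 (DROP): [62]
step 5 (SUB): [62]
step 6 (PUSH 86): [62, 86]
step 7 (PUSH 14): [62, 86, 14]

[62, 86, 14]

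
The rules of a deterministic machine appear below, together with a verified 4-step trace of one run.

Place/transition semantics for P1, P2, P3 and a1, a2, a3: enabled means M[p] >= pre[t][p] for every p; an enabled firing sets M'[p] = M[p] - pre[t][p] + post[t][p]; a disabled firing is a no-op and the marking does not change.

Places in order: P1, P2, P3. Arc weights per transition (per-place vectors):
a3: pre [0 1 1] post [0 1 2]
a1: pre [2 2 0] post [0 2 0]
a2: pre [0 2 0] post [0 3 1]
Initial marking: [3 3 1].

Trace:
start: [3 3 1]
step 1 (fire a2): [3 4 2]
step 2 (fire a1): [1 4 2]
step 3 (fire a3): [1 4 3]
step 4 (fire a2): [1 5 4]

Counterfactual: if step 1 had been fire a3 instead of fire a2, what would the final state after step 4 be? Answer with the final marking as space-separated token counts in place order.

1 4 4

(re-executing from step 1 with the substitution; state before step 1: [3 3 1])
step 1 (fire a3): [3 3 2]
step 2 (fire a1): [1 3 2]
step 3 (fire a3): [1 3 3]
step 4 (fire a2): [1 4 4]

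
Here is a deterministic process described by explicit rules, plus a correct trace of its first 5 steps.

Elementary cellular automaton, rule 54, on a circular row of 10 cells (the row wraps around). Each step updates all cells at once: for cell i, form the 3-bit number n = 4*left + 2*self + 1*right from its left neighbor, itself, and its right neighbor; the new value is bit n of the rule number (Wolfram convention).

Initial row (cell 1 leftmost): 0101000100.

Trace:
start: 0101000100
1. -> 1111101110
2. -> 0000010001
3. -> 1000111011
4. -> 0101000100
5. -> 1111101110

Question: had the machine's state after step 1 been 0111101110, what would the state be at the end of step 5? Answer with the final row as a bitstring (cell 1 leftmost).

0000101000

state after step 1 := 0111101110
2. -> 1000010001
3. -> 0100111010
4. -> 1111000111
5. -> 0000101000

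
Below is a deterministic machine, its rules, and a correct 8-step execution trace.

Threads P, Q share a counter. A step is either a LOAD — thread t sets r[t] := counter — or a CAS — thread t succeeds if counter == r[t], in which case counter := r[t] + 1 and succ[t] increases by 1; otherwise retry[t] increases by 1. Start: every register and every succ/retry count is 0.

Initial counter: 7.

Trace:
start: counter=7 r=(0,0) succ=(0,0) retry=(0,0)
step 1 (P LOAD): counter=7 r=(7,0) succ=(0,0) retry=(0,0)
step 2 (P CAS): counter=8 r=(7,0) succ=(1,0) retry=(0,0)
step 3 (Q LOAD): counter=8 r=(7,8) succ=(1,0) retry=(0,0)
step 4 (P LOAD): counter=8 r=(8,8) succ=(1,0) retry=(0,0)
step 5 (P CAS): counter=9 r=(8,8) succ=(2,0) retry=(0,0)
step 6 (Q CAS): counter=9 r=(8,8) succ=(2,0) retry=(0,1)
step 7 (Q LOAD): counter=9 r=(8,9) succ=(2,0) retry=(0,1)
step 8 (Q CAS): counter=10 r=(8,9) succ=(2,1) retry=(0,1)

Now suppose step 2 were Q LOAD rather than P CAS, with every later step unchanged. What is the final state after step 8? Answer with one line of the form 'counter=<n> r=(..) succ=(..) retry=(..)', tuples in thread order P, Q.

counter=9 r=(7,8) succ=(1,1) retry=(0,1)

(re-executing from step 2 with the substitution; state before step 2: counter=7 r=(7,0) succ=(0,0) retry=(0,0))
step 2 (Q LOAD): counter=7 r=(7,7) succ=(0,0) retry=(0,0)
step 3 (Q LOAD): counter=7 r=(7,7) succ=(0,0) retry=(0,0)
step 4 (P LOAD): counter=7 r=(7,7) succ=(0,0) retry=(0,0)
step 5 (P CAS): counter=8 r=(7,7) succ=(1,0) retry=(0,0)
step 6 (Q CAS): counter=8 r=(7,7) succ=(1,0) retry=(0,1)
step 7 (Q LOAD): counter=8 r=(7,8) succ=(1,0) retry=(0,1)
step 8 (Q CAS): counter=9 r=(7,8) succ=(1,1) retry=(0,1)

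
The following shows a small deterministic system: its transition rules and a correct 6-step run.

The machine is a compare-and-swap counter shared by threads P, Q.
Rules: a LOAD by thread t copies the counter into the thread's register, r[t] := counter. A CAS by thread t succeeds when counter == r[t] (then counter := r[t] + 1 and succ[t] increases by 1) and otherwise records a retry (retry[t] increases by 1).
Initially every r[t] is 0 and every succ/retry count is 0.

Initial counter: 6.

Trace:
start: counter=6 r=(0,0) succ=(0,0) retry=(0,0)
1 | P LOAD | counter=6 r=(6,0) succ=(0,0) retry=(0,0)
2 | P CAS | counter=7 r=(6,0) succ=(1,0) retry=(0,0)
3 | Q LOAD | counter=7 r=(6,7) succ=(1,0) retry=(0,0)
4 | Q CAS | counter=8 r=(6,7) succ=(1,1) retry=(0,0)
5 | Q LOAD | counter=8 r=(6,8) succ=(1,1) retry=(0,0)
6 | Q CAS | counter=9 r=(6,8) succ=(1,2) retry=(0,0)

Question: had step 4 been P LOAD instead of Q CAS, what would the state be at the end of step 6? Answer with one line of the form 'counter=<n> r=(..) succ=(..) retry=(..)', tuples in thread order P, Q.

counter=8 r=(7,7) succ=(1,1) retry=(0,0)

(re-executing from step 4 with the substitution; state before step 4: counter=7 r=(6,7) succ=(1,0) retry=(0,0))
4 | P LOAD | counter=7 r=(7,7) succ=(1,0) retry=(0,0)
5 | Q LOAD | counter=7 r=(7,7) succ=(1,0) retry=(0,0)
6 | Q CAS | counter=8 r=(7,7) succ=(1,1) retry=(0,0)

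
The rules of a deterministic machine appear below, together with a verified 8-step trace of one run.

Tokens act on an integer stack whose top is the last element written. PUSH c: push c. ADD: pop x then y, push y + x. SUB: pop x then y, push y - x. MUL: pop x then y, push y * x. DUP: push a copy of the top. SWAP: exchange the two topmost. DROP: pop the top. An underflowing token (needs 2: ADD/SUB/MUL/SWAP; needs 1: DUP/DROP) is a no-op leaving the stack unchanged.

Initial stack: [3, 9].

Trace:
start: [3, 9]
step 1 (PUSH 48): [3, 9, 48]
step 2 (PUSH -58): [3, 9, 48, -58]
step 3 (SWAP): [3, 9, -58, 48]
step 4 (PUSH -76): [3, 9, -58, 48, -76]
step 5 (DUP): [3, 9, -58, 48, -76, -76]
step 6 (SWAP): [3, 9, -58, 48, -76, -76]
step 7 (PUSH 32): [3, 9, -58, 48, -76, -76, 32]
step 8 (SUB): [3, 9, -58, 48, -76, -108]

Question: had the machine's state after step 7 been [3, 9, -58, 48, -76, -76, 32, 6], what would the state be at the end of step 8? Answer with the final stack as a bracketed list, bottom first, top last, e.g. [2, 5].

[3, 9, -58, 48, -76, -76, 26]

state after step 7 := [3, 9, -58, 48, -76, -76, 32, 6]
step 8 (SUB): [3, 9, -58, 48, -76, -76, 26]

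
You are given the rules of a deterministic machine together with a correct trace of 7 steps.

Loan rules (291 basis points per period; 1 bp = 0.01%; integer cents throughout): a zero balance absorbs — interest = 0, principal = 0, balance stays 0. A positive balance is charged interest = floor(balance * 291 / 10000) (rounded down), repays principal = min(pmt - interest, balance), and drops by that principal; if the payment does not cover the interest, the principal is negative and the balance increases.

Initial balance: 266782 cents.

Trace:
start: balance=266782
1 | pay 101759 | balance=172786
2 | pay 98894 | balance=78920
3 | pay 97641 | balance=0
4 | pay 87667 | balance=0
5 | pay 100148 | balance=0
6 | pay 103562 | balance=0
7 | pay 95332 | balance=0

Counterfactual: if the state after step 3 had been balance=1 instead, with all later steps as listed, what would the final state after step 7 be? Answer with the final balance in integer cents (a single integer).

state after step 3 := balance=1
4 | pay 87667 | balance=0
5 | pay 100148 | balance=0
6 | pay 103562 | balance=0
7 | pay 95332 | balance=0

0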